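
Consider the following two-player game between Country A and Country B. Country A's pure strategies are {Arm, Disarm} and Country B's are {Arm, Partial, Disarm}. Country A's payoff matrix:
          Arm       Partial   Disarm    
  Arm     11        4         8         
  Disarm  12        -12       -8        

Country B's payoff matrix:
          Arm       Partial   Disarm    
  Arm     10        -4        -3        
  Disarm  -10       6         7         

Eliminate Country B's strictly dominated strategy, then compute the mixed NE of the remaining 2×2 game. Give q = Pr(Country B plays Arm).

Country B's strategy Partial is strictly dominated by Disarm: -3 > -4 and 7 > 6. Eliminate Partial.
For Country A to be willing to mix, Country A must be indifferent between Arm and Disarm, which pins down Country B's mix.
  Country A's payoff to Arm: q·11 + (1−q)·8 = 3q + 8
  Country A's payoff to Disarm: q·12 + (1−q)·(-8) = 20q - 8
  3q + 8 = 20q - 8  ⇒  -17q = -16  ⇒  q = 16/17.

q = 16/17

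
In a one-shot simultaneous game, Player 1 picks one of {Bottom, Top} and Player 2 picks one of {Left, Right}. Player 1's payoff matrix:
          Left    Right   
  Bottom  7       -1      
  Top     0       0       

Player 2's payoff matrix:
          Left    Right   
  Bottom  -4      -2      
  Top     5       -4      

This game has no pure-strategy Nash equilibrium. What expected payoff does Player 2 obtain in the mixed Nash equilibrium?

-26/11

For Player 2 to be willing to mix, Player 2 must be indifferent between Left and Right, which pins down Player 1's mix.
  Player 2's payoff from Left: p·(-4) + (1−p)·5 = -9p + 5
  Player 2's payoff from Right: p·(-2) + (1−p)·(-4) = 2p - 4
  -9p + 5 = 2p - 4  ⇒  -11p = -9  ⇒  p = 9/11.
At equilibrium Player 2 is indifferent across columns, so Player 2's payoff equals the payoff from Left: (9/11)·(-4) + (2/11)·5 = -26/11.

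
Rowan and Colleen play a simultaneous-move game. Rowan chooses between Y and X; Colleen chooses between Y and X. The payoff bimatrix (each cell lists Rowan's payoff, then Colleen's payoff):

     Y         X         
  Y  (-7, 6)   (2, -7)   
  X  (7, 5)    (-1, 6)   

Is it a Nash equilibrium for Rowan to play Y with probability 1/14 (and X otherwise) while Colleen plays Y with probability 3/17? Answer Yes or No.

Yes

Check Colleen's indifference given Rowan's mix p = 1/14:
  payoff from Y = 71/14; payoff from X = 71/14 — equal.
Check Rowan's indifference given Colleen's mix q = 3/17:
  payoff from Y = 7/17; payoff from X = 7/17 — equal.
Both players are indifferent, so neither can profitably deviate.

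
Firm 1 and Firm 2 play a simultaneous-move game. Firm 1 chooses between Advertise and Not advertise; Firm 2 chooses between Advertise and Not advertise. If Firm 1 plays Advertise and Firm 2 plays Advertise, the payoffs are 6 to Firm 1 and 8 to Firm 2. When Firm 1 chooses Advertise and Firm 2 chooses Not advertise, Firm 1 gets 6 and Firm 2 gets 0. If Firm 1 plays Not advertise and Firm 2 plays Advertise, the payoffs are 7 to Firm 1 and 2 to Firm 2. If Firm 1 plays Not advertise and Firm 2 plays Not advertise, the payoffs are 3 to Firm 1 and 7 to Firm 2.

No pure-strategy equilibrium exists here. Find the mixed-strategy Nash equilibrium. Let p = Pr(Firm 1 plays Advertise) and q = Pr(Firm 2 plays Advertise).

For Firm 2 to be willing to mix, Firm 2 must be indifferent between Advertise and Not advertise, which pins down Firm 1's mix.
  Firm 2's expected payoff from Advertise: p·8 + (1−p)·2 = 6p + 2
  Firm 2's expected payoff from Not advertise: p·0 + (1−p)·7 = -7p + 7
  6p + 2 = -7p + 7  ⇒  13p = 5  ⇒  p = 5/13.
In a mixed equilibrium Firm 1 is indifferent between Advertise and Not advertise; this condition fixes q.
  Firm 1's payoff to Advertise: q·6 + (1−q)·6 = 6
  Firm 1's payoff to Not advertise: q·7 + (1−q)·3 = 4q + 3
  6 = 4q + 3  ⇒  -4q = -3  ⇒  q = 3/4.

p = 5/13, q = 3/4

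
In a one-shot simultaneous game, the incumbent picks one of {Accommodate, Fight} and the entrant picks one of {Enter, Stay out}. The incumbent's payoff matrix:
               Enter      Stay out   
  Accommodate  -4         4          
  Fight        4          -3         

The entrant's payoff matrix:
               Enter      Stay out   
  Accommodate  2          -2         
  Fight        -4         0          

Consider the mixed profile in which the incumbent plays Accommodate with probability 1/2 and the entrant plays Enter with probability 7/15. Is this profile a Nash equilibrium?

Yes

Check the entrant's indifference given the incumbent's mix p = 1/2:
  payoff from Enter = -1; payoff from Stay out = -1 — equal.
Check the incumbent's indifference given the entrant's mix q = 7/15:
  payoff from Accommodate = 4/15; payoff from Fight = 4/15 — equal.
Both players are indifferent, so neither can profitably deviate.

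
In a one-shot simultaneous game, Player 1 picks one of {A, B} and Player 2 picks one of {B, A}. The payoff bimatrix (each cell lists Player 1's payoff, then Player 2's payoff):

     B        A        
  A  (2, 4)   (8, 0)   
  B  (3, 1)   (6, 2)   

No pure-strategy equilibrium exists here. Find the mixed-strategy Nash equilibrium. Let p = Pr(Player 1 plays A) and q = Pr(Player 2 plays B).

p = 1/5, q = 2/3

Player 1's mix must leave Player 2 indifferent between B and A.
  Player 2's expected payoff from B: p·4 + (1−p)·1 = 3p + 1
  Player 2's expected payoff from A: p·0 + (1−p)·2 = -2p + 2
  3p + 1 = -2p + 2  ⇒  5p = 1  ⇒  p = 1/5.
Set Player 1's expected payoff from A equal to that from B:
  Player 1's payoff to A: q·2 + (1−q)·8 = -6q + 8
  Player 1's payoff to B: q·3 + (1−q)·6 = -3q + 6
  -6q + 8 = -3q + 6  ⇒  -3q = -2  ⇒  q = 2/3.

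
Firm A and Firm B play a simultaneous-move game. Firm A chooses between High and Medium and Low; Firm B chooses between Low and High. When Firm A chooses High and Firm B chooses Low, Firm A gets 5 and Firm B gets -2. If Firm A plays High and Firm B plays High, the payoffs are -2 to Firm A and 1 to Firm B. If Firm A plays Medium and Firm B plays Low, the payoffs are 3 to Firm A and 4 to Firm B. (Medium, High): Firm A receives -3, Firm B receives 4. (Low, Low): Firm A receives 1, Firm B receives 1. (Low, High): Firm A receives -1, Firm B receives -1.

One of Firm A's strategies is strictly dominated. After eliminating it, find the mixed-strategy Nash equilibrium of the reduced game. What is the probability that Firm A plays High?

Firm A's strategy Medium is strictly dominated by High: 5 > 3 and -2 > -3. Eliminate Medium.
In a mixed equilibrium Firm B is indifferent between Low and High; this condition fixes p.
  Firm B's expected payoff from Low: p·(-2) + (1−p)·1 = -3p + 1
  Firm B's expected payoff from High: p·1 + (1−p)·(-1) = 2p - 1
  -3p + 1 = 2p - 1  ⇒  -5p = -2  ⇒  p = 2/5.

p = 2/5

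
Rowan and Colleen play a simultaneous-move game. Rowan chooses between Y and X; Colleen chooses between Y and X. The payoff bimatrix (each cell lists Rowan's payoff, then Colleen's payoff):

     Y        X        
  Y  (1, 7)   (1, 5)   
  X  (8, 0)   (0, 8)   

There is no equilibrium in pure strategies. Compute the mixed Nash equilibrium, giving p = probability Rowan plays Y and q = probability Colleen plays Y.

Set Colleen's expected payoff from Y equal to that from X:
  Colleen's payoff from Y: p·7 + (1−p)·0 = 7p
  Colleen's payoff from X: p·5 + (1−p)·8 = -3p + 8
  7p = -3p + 8  ⇒  10p = 8  ⇒  p = 4/5.
In a mixed equilibrium Rowan is indifferent between Y and X; this condition fixes q.
  Rowan's expected payoff from Y: q·1 + (1−q)·1 = 1
  Rowan's expected payoff from X: q·8 + (1−q)·0 = 8q
  1 = 8q  ⇒  -8q = -1  ⇒  q = 1/8.

p = 4/5, q = 1/8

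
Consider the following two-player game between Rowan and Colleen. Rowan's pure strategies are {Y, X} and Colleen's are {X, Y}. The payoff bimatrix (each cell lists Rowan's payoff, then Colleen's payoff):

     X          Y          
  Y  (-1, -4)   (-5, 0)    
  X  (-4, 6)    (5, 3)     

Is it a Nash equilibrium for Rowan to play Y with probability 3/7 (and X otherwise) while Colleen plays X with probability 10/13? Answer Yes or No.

Check Colleen's indifference given Rowan's mix p = 3/7:
  payoff from X = 12/7; payoff from Y = 12/7 — equal.
Check Rowan's indifference given Colleen's mix q = 10/13:
  payoff from Y = -25/13; payoff from X = -25/13 — equal.
Both players are indifferent, so neither can profitably deviate.

Yes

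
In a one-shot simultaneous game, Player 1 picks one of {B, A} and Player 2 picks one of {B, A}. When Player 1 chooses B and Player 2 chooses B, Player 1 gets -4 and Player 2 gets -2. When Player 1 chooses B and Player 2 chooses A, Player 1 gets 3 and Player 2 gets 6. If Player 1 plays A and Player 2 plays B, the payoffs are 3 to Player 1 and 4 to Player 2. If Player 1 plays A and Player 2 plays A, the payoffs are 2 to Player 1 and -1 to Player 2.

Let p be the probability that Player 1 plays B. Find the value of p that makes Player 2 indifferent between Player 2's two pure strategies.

Set Player 2's expected payoff from B equal to that from A:
  Player 2's payoff from B: p·(-2) + (1−p)·4 = -6p + 4
  Player 2's payoff from A: p·6 + (1−p)·(-1) = 7p - 1
  -6p + 4 = 7p - 1  ⇒  -13p = -5  ⇒  p = 5/13.

p = 5/13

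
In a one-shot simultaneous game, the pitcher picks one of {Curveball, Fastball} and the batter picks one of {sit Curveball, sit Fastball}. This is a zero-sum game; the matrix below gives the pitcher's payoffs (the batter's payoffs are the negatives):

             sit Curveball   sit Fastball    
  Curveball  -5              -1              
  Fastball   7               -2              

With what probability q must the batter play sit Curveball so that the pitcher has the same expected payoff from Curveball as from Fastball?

q = 1/13

Set the pitcher's expected payoff from Curveball equal to that from Fastball:
  the pitcher's payoff to Curveball: q·(-5) + (1−q)·(-1) = -4q - 1
  the pitcher's payoff to Fastball: q·7 + (1−q)·(-2) = 9q - 2
  -4q - 1 = 9q - 2  ⇒  -13q = -1  ⇒  q = 1/13.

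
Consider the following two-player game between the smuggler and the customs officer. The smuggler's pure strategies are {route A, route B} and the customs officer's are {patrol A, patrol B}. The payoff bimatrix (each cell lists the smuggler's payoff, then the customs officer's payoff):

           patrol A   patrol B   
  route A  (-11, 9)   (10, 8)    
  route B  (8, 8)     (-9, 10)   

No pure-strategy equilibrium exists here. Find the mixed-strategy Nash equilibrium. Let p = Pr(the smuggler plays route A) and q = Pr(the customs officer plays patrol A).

The customs officer's indifference between patrol A and patrol B determines the smuggler's mixing probability p:
  the customs officer's payoff from patrol A: p·9 + (1−p)·8 = p + 8
  the customs officer's payoff from patrol B: p·8 + (1−p)·10 = -2p + 10
  p + 8 = -2p + 10  ⇒  3p = 2  ⇒  p = 2/3.
The customs officer's mix must leave the smuggler indifferent between route A and route B.
  the smuggler's payoff from route A: q·(-11) + (1−q)·10 = -21q + 10
  the smuggler's payoff from route B: q·8 + (1−q)·(-9) = 17q - 9
  -21q + 10 = 17q - 9  ⇒  -38q = -19  ⇒  q = 1/2.

p = 2/3, q = 1/2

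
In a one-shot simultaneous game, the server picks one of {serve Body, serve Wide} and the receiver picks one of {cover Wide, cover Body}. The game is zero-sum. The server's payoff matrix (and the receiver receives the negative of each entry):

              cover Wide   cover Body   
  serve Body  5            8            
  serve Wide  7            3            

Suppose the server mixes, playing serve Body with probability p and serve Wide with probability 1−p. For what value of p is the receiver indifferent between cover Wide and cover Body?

p = 4/7

Set the receiver's expected payoff from cover Wide equal to that from cover Body:
  the receiver's payoff to cover Wide: p·(-5) + (1−p)·(-7) = 2p - 7
  the receiver's payoff to cover Body: p·(-8) + (1−p)·(-3) = -5p - 3
  2p - 7 = -5p - 3  ⇒  7p = 4  ⇒  p = 4/7.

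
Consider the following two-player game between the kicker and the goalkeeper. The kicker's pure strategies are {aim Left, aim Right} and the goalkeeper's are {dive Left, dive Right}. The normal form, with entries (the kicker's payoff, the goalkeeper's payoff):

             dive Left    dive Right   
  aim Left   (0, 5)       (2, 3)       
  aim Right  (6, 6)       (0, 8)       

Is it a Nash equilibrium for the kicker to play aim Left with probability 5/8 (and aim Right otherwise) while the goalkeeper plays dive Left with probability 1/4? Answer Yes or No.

No

Given the kicker's mix p = 5/8, the goalkeeper's payoff from dive Left is 43/8 but from dive Right is 39/8. The goalkeeper strictly prefers dive Left, so the goalkeeper would not mix.
So the proposed profile is not a Nash equilibrium.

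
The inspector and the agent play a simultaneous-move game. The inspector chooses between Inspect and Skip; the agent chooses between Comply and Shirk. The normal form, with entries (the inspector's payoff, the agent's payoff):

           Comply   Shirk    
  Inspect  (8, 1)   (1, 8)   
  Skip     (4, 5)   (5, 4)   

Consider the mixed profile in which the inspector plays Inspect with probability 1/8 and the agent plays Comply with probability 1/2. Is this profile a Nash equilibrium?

Check the agent's indifference given the inspector's mix p = 1/8:
  payoff from Comply = 9/2; payoff from Shirk = 9/2 — equal.
Check the inspector's indifference given the agent's mix q = 1/2:
  payoff from Inspect = 9/2; payoff from Skip = 9/2 — equal.
Both players are indifferent, so neither can profitably deviate.

Yes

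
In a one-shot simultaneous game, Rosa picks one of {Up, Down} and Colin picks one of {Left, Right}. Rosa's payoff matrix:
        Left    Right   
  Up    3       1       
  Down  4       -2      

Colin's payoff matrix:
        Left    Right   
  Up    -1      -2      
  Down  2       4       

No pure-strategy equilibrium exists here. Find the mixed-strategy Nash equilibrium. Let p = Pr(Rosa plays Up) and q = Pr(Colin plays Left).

p = 2/3, q = 3/4

For Colin to be willing to mix, Colin must be indifferent between Left and Right, which pins down Rosa's mix.
  Colin's expected payoff from Left: p·(-1) + (1−p)·2 = -3p + 2
  Colin's expected payoff from Right: p·(-2) + (1−p)·4 = -6p + 4
  -3p + 2 = -6p + 4  ⇒  3p = 2  ⇒  p = 2/3.
Colin's mix must leave Rosa indifferent between Up and Down.
  Rosa's payoff from Up: q·3 + (1−q)·1 = 2q + 1
  Rosa's payoff from Down: q·4 + (1−q)·(-2) = 6q - 2
  2q + 1 = 6q - 2  ⇒  -4q = -3  ⇒  q = 3/4.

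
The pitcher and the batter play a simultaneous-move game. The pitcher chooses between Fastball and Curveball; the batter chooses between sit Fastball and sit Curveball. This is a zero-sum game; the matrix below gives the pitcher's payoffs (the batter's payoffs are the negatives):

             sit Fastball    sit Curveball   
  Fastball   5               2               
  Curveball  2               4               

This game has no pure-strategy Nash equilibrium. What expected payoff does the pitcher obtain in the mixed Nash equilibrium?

16/5

For the pitcher to be willing to mix, the pitcher must be indifferent between Fastball and Curveball, which pins down the batter's mix.
  the pitcher's payoff to Fastball: q·5 + (1−q)·2 = 3q + 2
  the pitcher's payoff to Curveball: q·2 + (1−q)·4 = -2q + 4
  3q + 2 = -2q + 4  ⇒  5q = 2  ⇒  q = 2/5.
At equilibrium the pitcher is indifferent across rows, so the pitcher's payoff equals the payoff from Fastball: (2/5)·5 + (3/5)·2 = 16/5.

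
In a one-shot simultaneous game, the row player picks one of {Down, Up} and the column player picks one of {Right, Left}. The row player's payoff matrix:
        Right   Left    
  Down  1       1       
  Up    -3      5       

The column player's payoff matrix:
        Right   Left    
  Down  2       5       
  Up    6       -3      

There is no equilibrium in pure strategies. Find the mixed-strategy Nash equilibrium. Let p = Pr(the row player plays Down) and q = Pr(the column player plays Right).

p = 3/4, q = 1/2

In a mixed equilibrium the column player is indifferent between Right and Left; this condition fixes p.
  the column player's expected payoff from Right: p·2 + (1−p)·6 = -4p + 6
  the column player's expected payoff from Left: p·5 + (1−p)·(-3) = 8p - 3
  -4p + 6 = 8p - 3  ⇒  -12p = -9  ⇒  p = 3/4.
The column player's mix must leave the row player indifferent between Down and Up.
  the row player's expected payoff from Down: q·1 + (1−q)·1 = 1
  the row player's expected payoff from Up: q·(-3) + (1−q)·5 = -8q + 5
  1 = -8q + 5  ⇒  8q = 4  ⇒  q = 1/2.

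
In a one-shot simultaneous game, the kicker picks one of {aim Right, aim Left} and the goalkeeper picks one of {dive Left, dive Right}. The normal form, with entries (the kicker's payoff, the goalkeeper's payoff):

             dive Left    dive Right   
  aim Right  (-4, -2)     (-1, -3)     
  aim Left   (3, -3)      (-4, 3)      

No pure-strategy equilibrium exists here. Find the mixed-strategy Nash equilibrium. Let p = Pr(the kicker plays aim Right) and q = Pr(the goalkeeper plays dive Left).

The kicker's mix must leave the goalkeeper indifferent between dive Left and dive Right.
  the goalkeeper's payoff from dive Left: p·(-2) + (1−p)·(-3) = p - 3
  the goalkeeper's payoff from dive Right: p·(-3) + (1−p)·3 = -6p + 3
  p - 3 = -6p + 3  ⇒  7p = 6  ⇒  p = 6/7.
Set the kicker's expected payoff from aim Right equal to that from aim Left:
  the kicker's expected payoff from aim Right: q·(-4) + (1−q)·(-1) = -3q - 1
  the kicker's expected payoff from aim Left: q·3 + (1−q)·(-4) = 7q - 4
  -3q - 1 = 7q - 4  ⇒  -10q = -3  ⇒  q = 3/10.

p = 6/7, q = 3/10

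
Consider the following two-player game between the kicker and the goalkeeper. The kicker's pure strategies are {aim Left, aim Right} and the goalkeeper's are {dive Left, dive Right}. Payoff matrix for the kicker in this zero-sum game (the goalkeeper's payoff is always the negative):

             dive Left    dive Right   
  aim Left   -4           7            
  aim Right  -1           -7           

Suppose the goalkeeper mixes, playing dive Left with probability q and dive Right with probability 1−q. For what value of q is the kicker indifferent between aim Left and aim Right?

q = 14/17

In a mixed equilibrium the kicker is indifferent between aim Left and aim Right; this condition fixes q.
  the kicker's payoff from aim Left: q·(-4) + (1−q)·7 = -11q + 7
  the kicker's payoff from aim Right: q·(-1) + (1−q)·(-7) = 6q - 7
  -11q + 7 = 6q - 7  ⇒  -17q = -14  ⇒  q = 14/17.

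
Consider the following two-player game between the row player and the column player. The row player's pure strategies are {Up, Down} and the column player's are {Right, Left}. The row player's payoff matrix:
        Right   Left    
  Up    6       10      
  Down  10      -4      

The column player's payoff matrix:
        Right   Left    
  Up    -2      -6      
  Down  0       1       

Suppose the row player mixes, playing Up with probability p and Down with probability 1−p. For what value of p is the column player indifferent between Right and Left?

p = 1/5

The column player's indifference between Right and Left determines the row player's mixing probability p:
  the column player's payoff to Right: p·(-2) + (1−p)·0 = -2p
  the column player's payoff to Left: p·(-6) + (1−p)·1 = -7p + 1
  -2p = -7p + 1  ⇒  5p = 1  ⇒  p = 1/5.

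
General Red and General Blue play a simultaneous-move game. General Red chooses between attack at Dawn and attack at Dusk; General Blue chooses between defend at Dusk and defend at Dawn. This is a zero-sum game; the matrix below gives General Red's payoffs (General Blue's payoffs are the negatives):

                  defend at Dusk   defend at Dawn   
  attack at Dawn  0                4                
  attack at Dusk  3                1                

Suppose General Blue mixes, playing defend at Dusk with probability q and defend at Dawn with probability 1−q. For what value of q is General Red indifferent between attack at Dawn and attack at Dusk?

In a mixed equilibrium General Red is indifferent between attack at Dawn and attack at Dusk; this condition fixes q.
  General Red's payoff to attack at Dawn: q·0 + (1−q)·4 = -4q + 4
  General Red's payoff to attack at Dusk: q·3 + (1−q)·1 = 2q + 1
  -4q + 4 = 2q + 1  ⇒  -6q = -3  ⇒  q = 1/2.

q = 1/2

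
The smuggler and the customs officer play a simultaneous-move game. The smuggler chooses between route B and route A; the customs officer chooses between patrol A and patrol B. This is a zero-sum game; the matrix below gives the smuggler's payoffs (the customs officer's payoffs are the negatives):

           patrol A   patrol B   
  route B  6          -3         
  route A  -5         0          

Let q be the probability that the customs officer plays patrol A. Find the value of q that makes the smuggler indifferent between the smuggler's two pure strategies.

The customs officer's mix must leave the smuggler indifferent between route B and route A.
  the smuggler's payoff to route B: q·6 + (1−q)·(-3) = 9q - 3
  the smuggler's payoff to route A: q·(-5) + (1−q)·0 = -5q
  9q - 3 = -5q  ⇒  14q = 3  ⇒  q = 3/14.

q = 3/14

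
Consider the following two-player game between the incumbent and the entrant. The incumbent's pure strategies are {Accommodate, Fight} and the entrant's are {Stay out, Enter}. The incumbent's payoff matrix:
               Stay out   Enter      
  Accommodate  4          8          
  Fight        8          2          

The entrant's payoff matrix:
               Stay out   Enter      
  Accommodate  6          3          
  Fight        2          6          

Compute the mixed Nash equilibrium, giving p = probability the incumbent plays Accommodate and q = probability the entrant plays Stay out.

p = 4/7, q = 3/5

The entrant's indifference between Stay out and Enter determines the incumbent's mixing probability p:
  the entrant's payoff to Stay out: p·6 + (1−p)·2 = 4p + 2
  the entrant's payoff to Enter: p·3 + (1−p)·6 = -3p + 6
  4p + 2 = -3p + 6  ⇒  7p = 4  ⇒  p = 4/7.
The entrant's mix must leave the incumbent indifferent between Accommodate and Fight.
  the incumbent's expected payoff from Accommodate: q·4 + (1−q)·8 = -4q + 8
  the incumbent's expected payoff from Fight: q·8 + (1−q)·2 = 6q + 2
  -4q + 8 = 6q + 2  ⇒  -10q = -6  ⇒  q = 3/5.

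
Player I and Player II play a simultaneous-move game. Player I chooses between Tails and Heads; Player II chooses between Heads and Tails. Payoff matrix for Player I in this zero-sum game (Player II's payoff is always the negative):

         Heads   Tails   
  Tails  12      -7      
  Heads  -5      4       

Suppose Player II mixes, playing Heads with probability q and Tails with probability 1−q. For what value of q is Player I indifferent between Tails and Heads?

q = 11/28

Player II's mix must leave Player I indifferent between Tails and Heads.
  Player I's payoff from Tails: q·12 + (1−q)·(-7) = 19q - 7
  Player I's payoff from Heads: q·(-5) + (1−q)·4 = -9q + 4
  19q - 7 = -9q + 4  ⇒  28q = 11  ⇒  q = 11/28.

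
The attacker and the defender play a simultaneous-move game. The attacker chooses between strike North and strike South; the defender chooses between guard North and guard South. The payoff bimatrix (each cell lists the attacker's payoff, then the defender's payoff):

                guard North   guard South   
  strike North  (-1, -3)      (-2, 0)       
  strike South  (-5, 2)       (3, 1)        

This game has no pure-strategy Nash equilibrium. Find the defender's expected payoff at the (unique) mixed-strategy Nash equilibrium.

3/4

Set the defender's expected payoff from guard North equal to that from guard South:
  the defender's payoff from guard North: p·(-3) + (1−p)·2 = -5p + 2
  the defender's payoff from guard South: p·0 + (1−p)·1 = -p + 1
  -5p + 2 = -p + 1  ⇒  -4p = -1  ⇒  p = 1/4.
At equilibrium the defender is indifferent across columns, so the defender's payoff equals the payoff from guard North: (1/4)·(-3) + (3/4)·2 = 3/4.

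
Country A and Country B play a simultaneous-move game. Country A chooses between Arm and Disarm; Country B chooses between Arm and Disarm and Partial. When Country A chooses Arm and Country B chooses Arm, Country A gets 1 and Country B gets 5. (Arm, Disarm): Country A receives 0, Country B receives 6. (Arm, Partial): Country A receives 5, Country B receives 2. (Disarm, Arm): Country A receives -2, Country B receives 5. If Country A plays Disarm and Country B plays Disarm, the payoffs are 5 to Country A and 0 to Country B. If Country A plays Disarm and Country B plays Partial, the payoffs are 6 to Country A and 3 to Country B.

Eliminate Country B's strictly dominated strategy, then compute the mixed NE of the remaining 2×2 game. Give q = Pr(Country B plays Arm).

q = 5/8

Country B's strategy Partial is strictly dominated by Arm: 5 > 2 and 5 > 3. Eliminate Partial.
In a mixed equilibrium Country A is indifferent between Arm and Disarm; this condition fixes q.
  Country A's payoff from Arm: q·1 + (1−q)·0 = q
  Country A's payoff from Disarm: q·(-2) + (1−q)·5 = -7q + 5
  q = -7q + 5  ⇒  8q = 5  ⇒  q = 5/8.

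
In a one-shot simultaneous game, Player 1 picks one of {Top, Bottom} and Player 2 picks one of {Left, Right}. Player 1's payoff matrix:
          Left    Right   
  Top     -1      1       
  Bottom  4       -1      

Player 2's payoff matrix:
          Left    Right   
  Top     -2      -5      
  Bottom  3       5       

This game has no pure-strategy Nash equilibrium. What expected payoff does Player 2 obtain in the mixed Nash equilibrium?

1

For Player 2 to be willing to mix, Player 2 must be indifferent between Left and Right, which pins down Player 1's mix.
  Player 2's expected payoff from Left: p·(-2) + (1−p)·3 = -5p + 3
  Player 2's expected payoff from Right: p·(-5) + (1−p)·5 = -10p + 5
  -5p + 3 = -10p + 5  ⇒  5p = 2  ⇒  p = 2/5.
At equilibrium Player 2 is indifferent across columns, so Player 2's payoff equals the payoff from Left: (2/5)·(-2) + (3/5)·3 = 1.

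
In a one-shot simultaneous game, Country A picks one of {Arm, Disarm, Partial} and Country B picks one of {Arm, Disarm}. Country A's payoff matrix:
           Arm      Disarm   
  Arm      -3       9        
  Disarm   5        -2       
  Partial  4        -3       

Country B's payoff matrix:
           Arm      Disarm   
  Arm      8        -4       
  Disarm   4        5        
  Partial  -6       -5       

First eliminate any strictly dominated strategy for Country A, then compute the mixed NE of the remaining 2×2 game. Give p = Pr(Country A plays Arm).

p = 1/13

Country A's strategy Partial is strictly dominated by Disarm: 5 > 4 and -2 > -3. Eliminate Partial.
Set Country B's expected payoff from Arm equal to that from Disarm:
  Country B's payoff to Arm: p·8 + (1−p)·4 = 4p + 4
  Country B's payoff to Disarm: p·(-4) + (1−p)·5 = -9p + 5
  4p + 4 = -9p + 5  ⇒  13p = 1  ⇒  p = 1/13.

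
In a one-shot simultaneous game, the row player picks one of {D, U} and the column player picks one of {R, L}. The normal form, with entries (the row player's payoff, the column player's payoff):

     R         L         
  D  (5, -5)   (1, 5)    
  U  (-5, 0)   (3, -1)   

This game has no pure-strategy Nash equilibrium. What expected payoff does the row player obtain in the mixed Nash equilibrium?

5/3

The column player's mix must leave the row player indifferent between D and U.
  the row player's expected payoff from D: q·5 + (1−q)·1 = 4q + 1
  the row player's expected payoff from U: q·(-5) + (1−q)·3 = -8q + 3
  4q + 1 = -8q + 3  ⇒  12q = 2  ⇒  q = 1/6.
At equilibrium the row player is indifferent across rows, so the row player's payoff equals the payoff from D: (1/6)·5 + (5/6)·1 = 5/3.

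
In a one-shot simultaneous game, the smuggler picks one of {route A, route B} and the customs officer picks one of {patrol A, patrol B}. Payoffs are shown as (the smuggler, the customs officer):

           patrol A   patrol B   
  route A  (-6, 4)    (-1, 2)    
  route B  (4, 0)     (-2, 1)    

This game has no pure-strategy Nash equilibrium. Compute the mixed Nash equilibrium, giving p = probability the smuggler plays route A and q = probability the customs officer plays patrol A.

In a mixed equilibrium the customs officer is indifferent between patrol A and patrol B; this condition fixes p.
  the customs officer's payoff from patrol A: p·4 + (1−p)·0 = 4p
  the customs officer's payoff from patrol B: p·2 + (1−p)·1 = p + 1
  4p = p + 1  ⇒  3p = 1  ⇒  p = 1/3.
For the smuggler to be willing to mix, the smuggler must be indifferent between route A and route B, which pins down the customs officer's mix.
  the smuggler's payoff from route A: q·(-6) + (1−q)·(-1) = -5q - 1
  the smuggler's payoff from route B: q·4 + (1−q)·(-2) = 6q - 2
  -5q - 1 = 6q - 2  ⇒  -11q = -1  ⇒  q = 1/11.

p = 1/3, q = 1/11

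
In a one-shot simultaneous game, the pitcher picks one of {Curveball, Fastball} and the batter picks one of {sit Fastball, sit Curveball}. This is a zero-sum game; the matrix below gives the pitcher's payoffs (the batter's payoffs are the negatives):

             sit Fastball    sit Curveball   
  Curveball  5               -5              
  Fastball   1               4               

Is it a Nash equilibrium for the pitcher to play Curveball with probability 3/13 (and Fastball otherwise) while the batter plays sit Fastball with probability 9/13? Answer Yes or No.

Yes

Check the batter's indifference given the pitcher's mix p = 3/13:
  payoff from sit Fastball = -25/13; payoff from sit Curveball = -25/13 — equal.
Check the pitcher's indifference given the batter's mix q = 9/13:
  payoff from Curveball = 25/13; payoff from Fastball = 25/13 — equal.
Both players are indifferent, so neither can profitably deviate.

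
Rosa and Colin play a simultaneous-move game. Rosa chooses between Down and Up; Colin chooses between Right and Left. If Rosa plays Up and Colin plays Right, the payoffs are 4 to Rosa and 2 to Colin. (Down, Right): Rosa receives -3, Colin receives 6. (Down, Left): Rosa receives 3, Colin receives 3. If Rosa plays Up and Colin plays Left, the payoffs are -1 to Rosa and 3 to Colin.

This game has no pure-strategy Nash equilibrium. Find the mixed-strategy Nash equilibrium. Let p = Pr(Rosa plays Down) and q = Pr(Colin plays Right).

p = 1/4, q = 4/11

Set Colin's expected payoff from Right equal to that from Left:
  Colin's payoff from Right: p·6 + (1−p)·2 = 4p + 2
  Colin's payoff from Left: p·3 + (1−p)·3 = 3
  4p + 2 = 3  ⇒  4p = 1  ⇒  p = 1/4.
Set Rosa's expected payoff from Down equal to that from Up:
  Rosa's payoff to Down: q·(-3) + (1−q)·3 = -6q + 3
  Rosa's payoff to Up: q·4 + (1−q)·(-1) = 5q - 1
  -6q + 3 = 5q - 1  ⇒  -11q = -4  ⇒  q = 4/11.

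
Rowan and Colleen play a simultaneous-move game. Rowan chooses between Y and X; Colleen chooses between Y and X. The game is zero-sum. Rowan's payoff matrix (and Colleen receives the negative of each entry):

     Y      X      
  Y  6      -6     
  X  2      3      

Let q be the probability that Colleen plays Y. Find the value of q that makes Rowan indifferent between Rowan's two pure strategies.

q = 9/13

Set Rowan's expected payoff from Y equal to that from X:
  Rowan's payoff to Y: q·6 + (1−q)·(-6) = 12q - 6
  Rowan's payoff to X: q·2 + (1−q)·3 = -q + 3
  12q - 6 = -q + 3  ⇒  13q = 9  ⇒  q = 9/13.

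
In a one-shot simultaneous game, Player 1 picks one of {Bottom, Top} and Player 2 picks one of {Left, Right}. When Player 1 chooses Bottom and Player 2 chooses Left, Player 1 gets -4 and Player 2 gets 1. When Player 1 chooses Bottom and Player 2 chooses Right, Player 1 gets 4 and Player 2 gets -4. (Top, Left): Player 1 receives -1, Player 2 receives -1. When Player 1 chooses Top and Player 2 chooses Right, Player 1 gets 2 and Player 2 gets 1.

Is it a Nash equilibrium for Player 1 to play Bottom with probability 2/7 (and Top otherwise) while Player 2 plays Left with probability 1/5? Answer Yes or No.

No

Given Player 2's mix q = 1/5, Player 1's payoff from Bottom is 12/5 but from Top is 7/5. Player 1 strictly prefers Bottom, so Player 1 would not mix.
So the proposed profile is not a Nash equilibrium.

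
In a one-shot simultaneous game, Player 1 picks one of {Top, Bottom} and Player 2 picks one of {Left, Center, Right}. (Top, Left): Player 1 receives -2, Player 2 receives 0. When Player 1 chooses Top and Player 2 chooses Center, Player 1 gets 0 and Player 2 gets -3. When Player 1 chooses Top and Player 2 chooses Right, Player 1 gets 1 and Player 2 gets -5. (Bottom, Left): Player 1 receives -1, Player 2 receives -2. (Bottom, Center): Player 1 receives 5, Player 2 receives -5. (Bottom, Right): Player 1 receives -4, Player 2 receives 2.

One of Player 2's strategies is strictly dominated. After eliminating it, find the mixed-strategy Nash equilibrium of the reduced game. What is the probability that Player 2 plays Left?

q = 5/6

Player 2's strategy Center is strictly dominated by Left: 0 > -3 and -2 > -5. Eliminate Center.
In a mixed equilibrium Player 1 is indifferent between Top and Bottom; this condition fixes q.
  Player 1's expected payoff from Top: q·(-2) + (1−q)·1 = -3q + 1
  Player 1's expected payoff from Bottom: q·(-1) + (1−q)·(-4) = 3q - 4
  -3q + 1 = 3q - 4  ⇒  -6q = -5  ⇒  q = 5/6.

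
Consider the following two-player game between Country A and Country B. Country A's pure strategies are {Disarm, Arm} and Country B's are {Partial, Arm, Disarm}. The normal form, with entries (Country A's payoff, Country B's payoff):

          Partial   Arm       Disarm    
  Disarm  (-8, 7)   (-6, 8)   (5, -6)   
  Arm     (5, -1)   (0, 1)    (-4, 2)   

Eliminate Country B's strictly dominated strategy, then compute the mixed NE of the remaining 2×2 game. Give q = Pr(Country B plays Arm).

q = 3/5

Country B's strategy Partial is strictly dominated by Arm: 8 > 7 and 1 > -1. Eliminate Partial.
Country B's mix must leave Country A indifferent between Disarm and Arm.
  Country A's expected payoff from Disarm: q·(-6) + (1−q)·5 = -11q + 5
  Country A's expected payoff from Arm: q·0 + (1−q)·(-4) = 4q - 4
  -11q + 5 = 4q - 4  ⇒  -15q = -9  ⇒  q = 3/5.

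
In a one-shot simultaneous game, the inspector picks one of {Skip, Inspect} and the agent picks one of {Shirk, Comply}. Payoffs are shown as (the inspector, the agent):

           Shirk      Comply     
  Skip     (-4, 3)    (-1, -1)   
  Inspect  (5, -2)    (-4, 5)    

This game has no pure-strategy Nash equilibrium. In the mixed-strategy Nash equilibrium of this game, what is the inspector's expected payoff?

For the inspector to be willing to mix, the inspector must be indifferent between Skip and Inspect, which pins down the agent's mix.
  the inspector's payoff to Skip: q·(-4) + (1−q)·(-1) = -3q - 1
  the inspector's payoff to Inspect: q·5 + (1−q)·(-4) = 9q - 4
  -3q - 1 = 9q - 4  ⇒  -12q = -3  ⇒  q = 1/4.
At equilibrium the inspector is indifferent across rows, so the inspector's payoff equals the payoff from Skip: (1/4)·(-4) + (3/4)·(-1) = -7/4.

-7/4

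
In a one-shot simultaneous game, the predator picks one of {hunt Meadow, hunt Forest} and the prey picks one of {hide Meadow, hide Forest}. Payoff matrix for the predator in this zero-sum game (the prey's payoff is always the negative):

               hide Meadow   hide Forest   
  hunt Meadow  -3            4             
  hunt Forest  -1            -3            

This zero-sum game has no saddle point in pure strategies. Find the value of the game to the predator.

v = -13/9

Set the predator's expected payoff from hunt Meadow equal to that from hunt Forest:
  the predator's payoff from hunt Meadow: q·(-3) + (1−q)·4 = -7q + 4
  the predator's payoff from hunt Forest: q·(-1) + (1−q)·(-3) = 2q - 3
  -7q + 4 = 2q - 3  ⇒  -9q = -7  ⇒  q = 7/9.
The value is the predator's expected payoff against this mix (using hunt Meadow): (7/9)·(-3) + (2/9)·4 = -13/9.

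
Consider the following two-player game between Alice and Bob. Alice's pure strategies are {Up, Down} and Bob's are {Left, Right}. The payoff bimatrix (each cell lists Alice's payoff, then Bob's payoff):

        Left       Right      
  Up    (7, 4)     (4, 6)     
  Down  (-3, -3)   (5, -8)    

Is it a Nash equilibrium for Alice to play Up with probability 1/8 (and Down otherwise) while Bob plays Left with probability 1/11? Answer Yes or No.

Given Alice's mix p = 1/8, Bob's payoff from Left is -17/8 but from Right is -25/4. Bob strictly prefers Left, so Bob would not mix.
So the proposed profile is not a Nash equilibrium.

No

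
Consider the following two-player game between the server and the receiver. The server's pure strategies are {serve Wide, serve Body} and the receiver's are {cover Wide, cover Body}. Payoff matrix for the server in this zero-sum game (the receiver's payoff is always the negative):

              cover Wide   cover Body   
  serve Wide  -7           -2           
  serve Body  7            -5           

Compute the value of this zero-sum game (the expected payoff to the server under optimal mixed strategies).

The receiver's mix must leave the server indifferent between serve Wide and serve Body.
  the server's payoff to serve Wide: q·(-7) + (1−q)·(-2) = -5q - 2
  the server's payoff to serve Body: q·7 + (1−q)·(-5) = 12q - 5
  -5q - 2 = 12q - 5  ⇒  -17q = -3  ⇒  q = 3/17.
The value is the server's expected payoff against this mix (using serve Wide): (3/17)·(-7) + (14/17)·(-2) = -49/17.

v = -49/17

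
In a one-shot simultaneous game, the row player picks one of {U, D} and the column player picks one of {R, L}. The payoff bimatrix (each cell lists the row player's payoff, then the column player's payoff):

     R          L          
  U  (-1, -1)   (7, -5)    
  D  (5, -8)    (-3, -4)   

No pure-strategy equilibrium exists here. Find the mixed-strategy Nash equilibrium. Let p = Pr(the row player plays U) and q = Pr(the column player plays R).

Set the column player's expected payoff from R equal to that from L:
  the column player's expected payoff from R: p·(-1) + (1−p)·(-8) = 7p - 8
  the column player's expected payoff from L: p·(-5) + (1−p)·(-4) = -p - 4
  7p - 8 = -p - 4  ⇒  8p = 4  ⇒  p = 1/2.
For the row player to be willing to mix, the row player must be indifferent between U and D, which pins down the column player's mix.
  the row player's expected payoff from U: q·(-1) + (1−q)·7 = -8q + 7
  the row player's expected payoff from D: q·5 + (1−q)·(-3) = 8q - 3
  -8q + 7 = 8q - 3  ⇒  -16q = -10  ⇒  q = 5/8.

p = 1/2, q = 5/8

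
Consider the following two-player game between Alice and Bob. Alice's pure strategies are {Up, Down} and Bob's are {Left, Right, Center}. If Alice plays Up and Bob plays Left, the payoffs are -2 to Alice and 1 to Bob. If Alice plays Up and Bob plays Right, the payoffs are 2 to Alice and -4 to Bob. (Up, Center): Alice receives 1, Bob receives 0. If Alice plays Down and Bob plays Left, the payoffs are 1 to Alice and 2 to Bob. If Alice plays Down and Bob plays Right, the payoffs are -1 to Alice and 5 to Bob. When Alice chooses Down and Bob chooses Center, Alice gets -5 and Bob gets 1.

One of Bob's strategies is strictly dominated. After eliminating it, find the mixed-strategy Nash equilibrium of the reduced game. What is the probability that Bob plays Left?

q = 1/2

Bob's strategy Center is strictly dominated by Left: 1 > 0 and 2 > 1. Eliminate Center.
Bob's mix must leave Alice indifferent between Up and Down.
  Alice's payoff from Up: q·(-2) + (1−q)·2 = -4q + 2
  Alice's payoff from Down: q·1 + (1−q)·(-1) = 2q - 1
  -4q + 2 = 2q - 1  ⇒  -6q = -3  ⇒  q = 1/2.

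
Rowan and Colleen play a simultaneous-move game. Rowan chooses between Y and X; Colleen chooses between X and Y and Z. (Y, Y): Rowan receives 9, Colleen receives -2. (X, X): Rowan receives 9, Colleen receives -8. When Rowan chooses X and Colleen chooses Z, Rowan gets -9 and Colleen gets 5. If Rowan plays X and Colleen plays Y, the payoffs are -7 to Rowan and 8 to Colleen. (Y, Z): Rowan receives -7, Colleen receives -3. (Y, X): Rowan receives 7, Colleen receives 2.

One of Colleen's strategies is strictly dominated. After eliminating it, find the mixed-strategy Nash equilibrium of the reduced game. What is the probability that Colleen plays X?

q = 8/9

Colleen's strategy Z is strictly dominated by Y: -2 > -3 and 8 > 5. Eliminate Z.
Colleen's mix must leave Rowan indifferent between Y and X.
  Rowan's expected payoff from Y: q·7 + (1−q)·9 = -2q + 9
  Rowan's expected payoff from X: q·9 + (1−q)·(-7) = 16q - 7
  -2q + 9 = 16q - 7  ⇒  -18q = -16  ⇒  q = 8/9.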